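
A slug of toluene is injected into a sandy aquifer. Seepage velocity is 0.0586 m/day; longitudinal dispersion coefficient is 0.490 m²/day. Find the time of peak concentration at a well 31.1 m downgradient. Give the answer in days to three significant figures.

407 days

For the 1D instantaneous-source solution, setting ∂C/∂t = 0 at fixed x gives v²t² + 2Dt − x² = 0, so t = (√(D² + v²x²) − D)/v².
√(D² + v²x²) = √(0.490² + 0.0586² × 31.1²) = 1.887; v² = 0.00343396.
t = (1.887 − 0.490)/0.00343396 = 407 days (vs. the pure-advection estimate x/v = 531 d).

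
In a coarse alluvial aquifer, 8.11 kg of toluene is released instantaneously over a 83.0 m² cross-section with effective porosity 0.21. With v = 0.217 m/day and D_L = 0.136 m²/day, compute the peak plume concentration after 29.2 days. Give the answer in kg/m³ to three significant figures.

The peak of an instantaneous 1D plume sits at x = vt; there the Gaussian factor is 1 and C_max = M/(n_e·A·√(4πDt)), where n_e·A is the pore area the mass is dissolved in.
√(4πDt) = √(4π × 0.136 × 29.2) = 7.064 m, so C_max = 8.11/(0.21 × 83.0 × 7.064) = 0.0659 kg/m³.

0.0659 kg/m³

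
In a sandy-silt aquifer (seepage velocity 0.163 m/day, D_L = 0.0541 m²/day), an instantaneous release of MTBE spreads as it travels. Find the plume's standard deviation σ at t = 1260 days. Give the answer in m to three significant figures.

11.7 m

Dispersive spreading gives a Gaussian with σ² = 2Dt; advection only shifts the center.
σ = √(2 × 0.0541 × 1260) = 11.7 m.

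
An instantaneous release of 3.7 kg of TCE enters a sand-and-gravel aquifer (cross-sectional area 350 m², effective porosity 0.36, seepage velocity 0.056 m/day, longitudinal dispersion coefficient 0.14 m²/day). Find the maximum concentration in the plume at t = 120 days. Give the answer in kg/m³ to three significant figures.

The peak of an instantaneous 1D plume sits at x = vt; there the Gaussian factor is 1 and C_max = M/(n_e·A·√(4πDt)), where n_e·A is the pore area the mass is dissolved in.
√(4πDt) = √(4π × 0.14 × 120) = 14.53 m, so C_max = 3.7/(0.36 × 350 × 14.53) = 0.00202 kg/m³.

0.00202 kg/m³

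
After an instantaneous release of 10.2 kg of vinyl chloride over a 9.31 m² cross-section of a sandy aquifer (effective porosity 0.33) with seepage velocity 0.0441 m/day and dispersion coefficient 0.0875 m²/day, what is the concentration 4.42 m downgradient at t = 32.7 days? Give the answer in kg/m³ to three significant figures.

For an instantaneous plane source, C(x,t) = M/(n_e·A·√(4πDt)) · exp(−(x−vt)²/(4Dt)), with n_e·A the pore (flow) area.
Plume center vt = 0.0441 × 32.7 = 1.44207 m, so the well at 4.42 m is 2.97793 m downgradient of the peak.
√(4πDt) = 5.996 m, giving peak height M/(n_e·A·√(4πDt)) = 10.2/(0.33 × 9.31 × 5.996) = 0.5537 kg/m³.
(x−vt)²/(4Dt) = (2.97793)²/(4 × 0.0875 × 32.7) = 0.7748; exp(−0.7748) = 0.4608.
C = 0.5537 × 0.4608 = 0.255 kg/m³.

0.255 kg/m³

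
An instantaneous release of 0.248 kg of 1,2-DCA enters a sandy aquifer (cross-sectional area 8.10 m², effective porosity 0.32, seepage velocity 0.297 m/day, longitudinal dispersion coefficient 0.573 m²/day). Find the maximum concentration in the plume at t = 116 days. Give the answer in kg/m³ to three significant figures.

0.00331 kg/m³

The peak of an instantaneous 1D plume sits at x = vt; there the Gaussian factor is 1 and C_max = M/(n_e·A·√(4πDt)), where n_e·A is the pore area the mass is dissolved in.
√(4πDt) = √(4π × 0.573 × 116) = 28.90 m, so C_max = 0.248/(0.32 × 8.10 × 28.90) = 0.00331 kg/m³.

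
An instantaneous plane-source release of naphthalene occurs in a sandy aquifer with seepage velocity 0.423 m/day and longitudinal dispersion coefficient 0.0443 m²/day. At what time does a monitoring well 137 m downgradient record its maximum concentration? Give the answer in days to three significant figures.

324 days

For the 1D instantaneous-source solution, setting ∂C/∂t = 0 at fixed x gives v²t² + 2Dt − x² = 0, so t = (√(D² + v²x²) − D)/v².
√(D² + v²x²) = √(0.0443² + 0.423² × 137²) = 57.95; v² = 0.178929.
t = (57.95 − 0.0443)/0.178929 = 324 days (vs. the pure-advection estimate x/v = 324 d).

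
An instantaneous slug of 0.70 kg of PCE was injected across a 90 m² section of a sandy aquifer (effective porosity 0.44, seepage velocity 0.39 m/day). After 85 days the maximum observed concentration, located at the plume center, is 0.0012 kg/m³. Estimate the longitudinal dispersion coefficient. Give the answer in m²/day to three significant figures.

At the plume center C_max = M/(n_e·A·√(4πDt)), so D = M²/(4πt·(n_e·A·C_max)²).
n_e·A·C_max = 0.44 × 90 × 0.0012 = 0.04752 kg/m.
D = 0.70²/(4π × 85 × 0.04752²) = 0.203 m²/day.

0.203 m²/day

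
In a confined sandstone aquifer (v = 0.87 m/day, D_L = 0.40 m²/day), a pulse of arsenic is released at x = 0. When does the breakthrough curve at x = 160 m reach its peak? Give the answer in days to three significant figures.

For the 1D instantaneous-source solution, setting ∂C/∂t = 0 at fixed x gives v²t² + 2Dt − x² = 0, so t = (√(D² + v²x²) − D)/v².
√(D² + v²x²) = √(0.40² + 0.87² × 160²) = 139.2; v² = 0.7569.
t = (139.2 − 0.40)/0.7569 = 183 days (vs. the pure-advection estimate x/v = 184 d).

183 days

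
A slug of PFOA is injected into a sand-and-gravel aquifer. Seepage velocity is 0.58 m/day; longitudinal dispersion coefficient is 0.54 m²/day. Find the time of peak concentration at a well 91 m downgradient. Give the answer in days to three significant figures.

155 days

For the 1D instantaneous-source solution, setting ∂C/∂t = 0 at fixed x gives v²t² + 2Dt − x² = 0, so t = (√(D² + v²x²) − D)/v².
√(D² + v²x²) = √(0.54² + 0.58² × 91²) = 52.78; v² = 0.3364.
t = (52.78 − 0.54)/0.3364 = 155 days (vs. the pure-advection estimate x/v = 157 d).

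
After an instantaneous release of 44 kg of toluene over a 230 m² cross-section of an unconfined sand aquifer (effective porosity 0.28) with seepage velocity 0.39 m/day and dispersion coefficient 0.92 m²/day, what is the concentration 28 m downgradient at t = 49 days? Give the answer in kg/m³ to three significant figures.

0.0185 kg/m³

For an instantaneous plane source, C(x,t) = M/(n_e·A·√(4πDt)) · exp(−(x−vt)²/(4Dt)), with n_e·A the pore (flow) area.
Plume center vt = 0.39 × 49 = 19.11 m, so the well at 28 m is 8.89 m downgradient of the peak.
√(4πDt) = 23.80 m, giving peak height M/(n_e·A·√(4πDt)) = 44/(0.28 × 230 × 23.80) = 0.02871 kg/m³.
(x−vt)²/(4Dt) = (8.89)²/(4 × 0.92 × 49) = 0.4383; exp(−0.4383) = 0.6451.
C = 0.02871 × 0.6451 = 0.0185 kg/m³.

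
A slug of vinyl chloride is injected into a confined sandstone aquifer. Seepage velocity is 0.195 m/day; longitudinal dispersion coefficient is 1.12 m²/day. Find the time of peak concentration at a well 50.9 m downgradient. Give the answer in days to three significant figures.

For the 1D instantaneous-source solution, setting ∂C/∂t = 0 at fixed x gives v²t² + 2Dt − x² = 0, so t = (√(D² + v²x²) − D)/v².
√(D² + v²x²) = √(1.12² + 0.195² × 50.9²) = 9.988; v² = 0.038025.
t = (9.988 − 1.12)/0.038025 = 233 days (vs. the pure-advection estimate x/v = 261 d).

233 days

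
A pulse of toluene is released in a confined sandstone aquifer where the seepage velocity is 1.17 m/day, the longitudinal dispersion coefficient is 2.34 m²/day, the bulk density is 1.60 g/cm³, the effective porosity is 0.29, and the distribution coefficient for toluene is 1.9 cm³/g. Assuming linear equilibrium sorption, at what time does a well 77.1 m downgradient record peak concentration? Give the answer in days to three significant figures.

Retardation factor R = 1 + ρ_b·K_d/n = 1 + 1.60 × 1.9/0.29 = 11.48.
Sorption retards both mechanisms: v_R = v/R = 0.1019 m/day, D_R = D/R = 0.2038 m²/day.
Peak time from v_R²t² + 2D_R t − x² = 0: t = (√(D_R² + v_R²x²) − D_R)/v_R².
√(D_R² + v_R²x²) = √(0.2038² + 0.1019² × 77.1²) = 7.859; v_R² = 0.01038.
t = (7.859 − 0.2038)/0.01038 = 737 days.

737 days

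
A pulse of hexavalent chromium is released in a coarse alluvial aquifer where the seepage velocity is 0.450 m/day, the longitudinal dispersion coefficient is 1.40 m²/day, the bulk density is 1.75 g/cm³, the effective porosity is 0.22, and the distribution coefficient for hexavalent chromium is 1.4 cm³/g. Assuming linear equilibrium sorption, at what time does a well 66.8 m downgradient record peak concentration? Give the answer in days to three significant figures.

Retardation factor R = 1 + ρ_b·K_d/n = 1 + 1.75 × 1.4/0.22 = 12.14.
Sorption retards both mechanisms: v_R = v/R = 0.03707 m/day, D_R = D/R = 0.1153 m²/day.
Peak time from v_R²t² + 2D_R t − x² = 0: t = (√(D_R² + v_R²x²) − D_R)/v_R².
√(D_R² + v_R²x²) = √(0.1153² + 0.03707² × 66.8²) = 2.479; v_R² = 0.001374.
t = (2.479 − 0.1153)/0.001374 = 1720 days.

1720 days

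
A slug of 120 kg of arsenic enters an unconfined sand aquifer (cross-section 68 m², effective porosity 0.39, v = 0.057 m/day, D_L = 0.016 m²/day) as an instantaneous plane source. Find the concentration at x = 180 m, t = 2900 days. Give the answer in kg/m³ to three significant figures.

0.0585 kg/m³

For an instantaneous plane source, C(x,t) = M/(n_e·A·√(4πDt)) · exp(−(x−vt)²/(4Dt)), with n_e·A the pore (flow) area.
Plume center vt = 0.057 × 2900 = 165.3 m, so the well at 180 m is 14.7 m downgradient of the peak.
√(4πDt) = 24.15 m, giving peak height M/(n_e·A·√(4πDt)) = 120/(0.39 × 68 × 24.15) = 0.1874 kg/m³.
(x−vt)²/(4Dt) = (14.7)²/(4 × 0.016 × 2900) = 1.164; exp(−1.164) = 0.3122.
C = 0.1874 × 0.3122 = 0.0585 kg/m³.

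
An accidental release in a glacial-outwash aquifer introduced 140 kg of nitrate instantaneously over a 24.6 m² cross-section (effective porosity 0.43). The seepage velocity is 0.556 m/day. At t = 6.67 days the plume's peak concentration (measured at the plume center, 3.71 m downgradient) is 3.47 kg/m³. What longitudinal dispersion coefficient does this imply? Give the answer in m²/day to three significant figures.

0.174 m²/day

At the plume center C_max = M/(n_e·A·√(4πDt)), so D = M²/(4πt·(n_e·A·C_max)²).
n_e·A·C_max = 0.43 × 24.6 × 3.47 = 36.71 kg/m.
D = 140²/(4π × 6.67 × 36.71²) = 0.174 m²/day.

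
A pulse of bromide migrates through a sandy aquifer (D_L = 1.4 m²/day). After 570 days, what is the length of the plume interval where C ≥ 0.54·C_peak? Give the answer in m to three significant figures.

88.7 m

The plume is Gaussian with σ = √(2Dt) = √(2 × 1.4 × 570) = 39.95 m.
C/C_peak = exp(−Δx²/(2σ²)) = 0.54 ⇒ Δx = σ·√(−2 ln 0.54) = 39.95 × 1.110 = 44.34 m.
Width = 2Δx = 88.7 m.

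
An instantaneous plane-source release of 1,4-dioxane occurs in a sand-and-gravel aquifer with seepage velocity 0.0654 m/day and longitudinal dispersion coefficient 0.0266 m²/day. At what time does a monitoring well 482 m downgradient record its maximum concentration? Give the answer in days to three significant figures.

7360 days

For the 1D instantaneous-source solution, setting ∂C/∂t = 0 at fixed x gives v²t² + 2Dt − x² = 0, so t = (√(D² + v²x²) − D)/v².
√(D² + v²x²) = √(0.0266² + 0.0654² × 482²) = 31.52; v² = 0.00427716.
t = (31.52 − 0.0266)/0.00427716 = 7360 days (vs. the pure-advection estimate x/v = 7370 d).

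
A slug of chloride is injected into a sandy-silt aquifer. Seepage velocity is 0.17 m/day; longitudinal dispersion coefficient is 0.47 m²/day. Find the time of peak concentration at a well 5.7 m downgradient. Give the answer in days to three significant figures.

21.0 days

For the 1D instantaneous-source solution, setting ∂C/∂t = 0 at fixed x gives v²t² + 2Dt − x² = 0, so t = (√(D² + v²x²) − D)/v².
√(D² + v²x²) = √(0.47² + 0.17² × 5.7²) = 1.077; v² = 0.0289.
t = (1.077 − 0.47)/0.0289 = 21.0 days (vs. the pure-advection estimate x/v = 33.5 d).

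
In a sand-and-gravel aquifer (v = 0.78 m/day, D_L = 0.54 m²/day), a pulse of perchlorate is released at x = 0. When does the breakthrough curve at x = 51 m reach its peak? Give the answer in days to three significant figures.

64.5 days

For the 1D instantaneous-source solution, setting ∂C/∂t = 0 at fixed x gives v²t² + 2Dt − x² = 0, so t = (√(D² + v²x²) − D)/v².
√(D² + v²x²) = √(0.54² + 0.78² × 51²) = 39.78; v² = 0.6084.
t = (39.78 − 0.54)/0.6084 = 64.5 days (vs. the pure-advection estimate x/v = 65.4 d).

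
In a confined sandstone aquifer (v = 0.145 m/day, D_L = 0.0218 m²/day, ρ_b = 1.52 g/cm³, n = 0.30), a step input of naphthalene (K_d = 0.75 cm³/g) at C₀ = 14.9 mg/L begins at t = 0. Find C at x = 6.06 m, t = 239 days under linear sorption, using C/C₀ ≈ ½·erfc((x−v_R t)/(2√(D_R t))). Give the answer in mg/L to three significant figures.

11.7 mg/L

Retardation factor R = 1 + ρ_b·K_d/n = 1 + 1.52 × 0.75/0.30 = 4.800.
Sorption retards both mechanisms: v_R = v/R = 0.03021 m/day, D_R = D/R = 0.004542 m²/day.
v_R·t = 0.03021 × 239 = 7.22019 m; 2√(D_R t) = 2.084 m; argument = (6.06 − 7.22019)/2.084 = -0.5567.
C = C₀ × ½·erfc(-0.5567) = 14.9 × 0.7844 = 11.7 mg/L.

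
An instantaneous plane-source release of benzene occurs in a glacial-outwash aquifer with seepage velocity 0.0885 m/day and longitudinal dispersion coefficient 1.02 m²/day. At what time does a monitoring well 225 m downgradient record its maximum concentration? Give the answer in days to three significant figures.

For the 1D instantaneous-source solution, setting ∂C/∂t = 0 at fixed x gives v²t² + 2Dt − x² = 0, so t = (√(D² + v²x²) − D)/v².
√(D² + v²x²) = √(1.02² + 0.0885² × 225²) = 19.94; v² = 0.00783225.
t = (19.94 − 1.02)/0.00783225 = 2420 days (vs. the pure-advection estimate x/v = 2540 d).

2420 days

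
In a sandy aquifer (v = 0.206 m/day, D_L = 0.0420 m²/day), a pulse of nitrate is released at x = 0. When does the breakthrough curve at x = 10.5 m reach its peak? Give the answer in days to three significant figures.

50.0 days

For the 1D instantaneous-source solution, setting ∂C/∂t = 0 at fixed x gives v²t² + 2Dt − x² = 0, so t = (√(D² + v²x²) − D)/v².
√(D² + v²x²) = √(0.0420² + 0.206² × 10.5²) = 2.163; v² = 0.042436.
t = (2.163 − 0.0420)/0.042436 = 50.0 days (vs. the pure-advection estimate x/v = 51.0 d).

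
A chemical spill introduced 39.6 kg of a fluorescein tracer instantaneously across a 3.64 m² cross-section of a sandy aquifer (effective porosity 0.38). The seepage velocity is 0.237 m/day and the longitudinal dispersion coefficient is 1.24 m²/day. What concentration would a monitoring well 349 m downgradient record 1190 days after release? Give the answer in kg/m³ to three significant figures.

0.0983 kg/m³

For an instantaneous plane source, C(x,t) = M/(n_e·A·√(4πDt)) · exp(−(x−vt)²/(4Dt)), with n_e·A the pore (flow) area.
Plume center vt = 0.237 × 1190 = 282.03 m, so the well at 349 m is 66.97 m downgradient of the peak.
√(4πDt) = 136.2 m, giving peak height M/(n_e·A·√(4πDt)) = 39.6/(0.38 × 3.64 × 136.2) = 0.2102 kg/m³.
(x−vt)²/(4Dt) = (66.97)²/(4 × 1.24 × 1190) = 0.7599; exp(−0.7599) = 0.4677.
C = 0.2102 × 0.4677 = 0.0983 kg/m³.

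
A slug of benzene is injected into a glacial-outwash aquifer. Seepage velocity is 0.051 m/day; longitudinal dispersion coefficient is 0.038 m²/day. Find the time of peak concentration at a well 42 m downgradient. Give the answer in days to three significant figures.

809 days

For the 1D instantaneous-source solution, setting ∂C/∂t = 0 at fixed x gives v²t² + 2Dt − x² = 0, so t = (√(D² + v²x²) − D)/v².
√(D² + v²x²) = √(0.038² + 0.051² × 42²) = 2.142; v² = 0.002601.
t = (2.142 − 0.038)/0.002601 = 809 days (vs. the pure-advection estimate x/v = 824 d).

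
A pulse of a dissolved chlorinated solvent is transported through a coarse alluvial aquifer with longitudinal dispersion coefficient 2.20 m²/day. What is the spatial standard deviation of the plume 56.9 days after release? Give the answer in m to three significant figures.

15.8 m

Dispersive spreading gives a Gaussian with σ² = 2Dt; advection only shifts the center.
σ = √(2 × 2.20 × 56.9) = 15.8 m.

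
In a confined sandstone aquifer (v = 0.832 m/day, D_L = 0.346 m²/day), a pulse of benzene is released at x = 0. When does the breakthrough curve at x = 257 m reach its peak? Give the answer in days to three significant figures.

For the 1D instantaneous-source solution, setting ∂C/∂t = 0 at fixed x gives v²t² + 2Dt − x² = 0, so t = (√(D² + v²x²) − D)/v².
√(D² + v²x²) = √(0.346² + 0.832² × 257²) = 213.8; v² = 0.692224.
t = (213.8 − 0.346)/0.692224 = 308 days (vs. the pure-advection estimate x/v = 309 d).

308 days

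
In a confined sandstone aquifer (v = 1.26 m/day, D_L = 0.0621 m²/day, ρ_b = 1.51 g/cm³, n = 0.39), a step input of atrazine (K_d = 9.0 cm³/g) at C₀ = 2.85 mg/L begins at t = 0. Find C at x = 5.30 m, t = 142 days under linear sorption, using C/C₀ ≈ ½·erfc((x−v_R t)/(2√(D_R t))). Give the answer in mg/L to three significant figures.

0.940 mg/L

Retardation factor R = 1 + ρ_b·K_d/n = 1 + 1.51 × 9.0/0.39 = 35.85.
Sorption retards both mechanisms: v_R = v/R = 0.03515 m/day, D_R = D/R = 0.001732 m²/day.
v_R·t = 0.03515 × 142 = 4.9913 m; 2√(D_R t) = 0.9919 m; argument = (5.30 − 4.9913)/0.9919 = 0.3112.
C = C₀ × ½·erfc(0.3112) = 2.85 × 0.3299 = 0.940 mg/L.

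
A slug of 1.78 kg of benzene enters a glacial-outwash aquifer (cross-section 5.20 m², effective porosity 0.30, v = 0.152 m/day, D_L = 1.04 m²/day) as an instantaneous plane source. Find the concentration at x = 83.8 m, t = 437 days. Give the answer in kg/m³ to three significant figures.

For an instantaneous plane source, C(x,t) = M/(n_e·A·√(4πDt)) · exp(−(x−vt)²/(4Dt)), with n_e·A the pore (flow) area.
Plume center vt = 0.152 × 437 = 66.424 m, so the well at 83.8 m is 17.376 m downgradient of the peak.
√(4πDt) = 75.57 m, giving peak height M/(n_e·A·√(4πDt)) = 1.78/(0.30 × 5.20 × 75.57) = 0.01510 kg/m³.
(x−vt)²/(4Dt) = (17.376)²/(4 × 1.04 × 437) = 0.1661; exp(−0.1661) = 0.8470.
C = 0.01510 × 0.8470 = 0.0128 kg/m³.

0.0128 kg/m³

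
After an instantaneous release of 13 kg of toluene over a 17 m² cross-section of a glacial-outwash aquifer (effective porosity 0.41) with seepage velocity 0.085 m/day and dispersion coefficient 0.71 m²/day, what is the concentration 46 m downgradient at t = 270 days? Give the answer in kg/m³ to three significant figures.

For an instantaneous plane source, C(x,t) = M/(n_e·A·√(4πDt)) · exp(−(x−vt)²/(4Dt)), with n_e·A the pore (flow) area.
Plume center vt = 0.085 × 270 = 22.95 m, so the well at 46 m is 23.05 m downgradient of the peak.
√(4πDt) = 49.08 m, giving peak height M/(n_e·A·√(4πDt)) = 13/(0.41 × 17 × 49.08) = 0.03800 kg/m³.
(x−vt)²/(4Dt) = (23.05)²/(4 × 0.71 × 270) = 0.6929; exp(−0.6929) = 0.5001.
C = 0.03800 × 0.5001 = 0.0190 kg/m³.

0.0190 kg/m³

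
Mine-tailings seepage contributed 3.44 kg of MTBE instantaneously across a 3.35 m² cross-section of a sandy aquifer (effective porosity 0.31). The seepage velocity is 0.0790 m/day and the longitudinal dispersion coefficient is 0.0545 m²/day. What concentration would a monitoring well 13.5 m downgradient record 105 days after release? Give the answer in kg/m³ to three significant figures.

For an instantaneous plane source, C(x,t) = M/(n_e·A·√(4πDt)) · exp(−(x−vt)²/(4Dt)), with n_e·A the pore (flow) area.
Plume center vt = 0.0790 × 105 = 8.295 m, so the well at 13.5 m is 5.205 m downgradient of the peak.
√(4πDt) = 8.480 m, giving peak height M/(n_e·A·√(4πDt)) = 3.44/(0.31 × 3.35 × 8.480) = 0.3906 kg/m³.
(x−vt)²/(4Dt) = (5.205)²/(4 × 0.0545 × 105) = 1.184; exp(−1.184) = 0.3061.
C = 0.3906 × 0.3061 = 0.120 kg/m³.

0.120 kg/m³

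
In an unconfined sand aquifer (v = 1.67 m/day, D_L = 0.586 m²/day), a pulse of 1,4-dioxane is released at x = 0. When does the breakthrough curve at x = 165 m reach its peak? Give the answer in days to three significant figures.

For the 1D instantaneous-source solution, setting ∂C/∂t = 0 at fixed x gives v²t² + 2Dt − x² = 0, so t = (√(D² + v²x²) − D)/v².
√(D² + v²x²) = √(0.586² + 1.67² × 165²) = 275.6; v² = 2.7889.
t = (275.6 − 0.586)/2.7889 = 98.6 days (vs. the pure-advection estimate x/v = 98.8 d).

98.6 days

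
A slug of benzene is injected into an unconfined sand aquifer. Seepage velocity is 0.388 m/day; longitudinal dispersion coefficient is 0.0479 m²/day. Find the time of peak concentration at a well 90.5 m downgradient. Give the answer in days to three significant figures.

For the 1D instantaneous-source solution, setting ∂C/∂t = 0 at fixed x gives v²t² + 2Dt − x² = 0, so t = (√(D² + v²x²) − D)/v².
√(D² + v²x²) = √(0.0479² + 0.388² × 90.5²) = 35.11; v² = 0.150544.
t = (35.11 − 0.0479)/0.150544 = 233 days (vs. the pure-advection estimate x/v = 233 d).

233 days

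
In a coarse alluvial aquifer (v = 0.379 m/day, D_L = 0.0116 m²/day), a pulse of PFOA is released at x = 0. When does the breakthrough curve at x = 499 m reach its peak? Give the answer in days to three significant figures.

For the 1D instantaneous-source solution, setting ∂C/∂t = 0 at fixed x gives v²t² + 2Dt − x² = 0, so t = (√(D² + v²x²) − D)/v².
√(D² + v²x²) = √(0.0116² + 0.379² × 499²) = 189.1; v² = 0.143641.
t = (189.1 − 0.0116)/0.143641 = 1320 days (vs. the pure-advection estimate x/v = 1320 d).

1320 days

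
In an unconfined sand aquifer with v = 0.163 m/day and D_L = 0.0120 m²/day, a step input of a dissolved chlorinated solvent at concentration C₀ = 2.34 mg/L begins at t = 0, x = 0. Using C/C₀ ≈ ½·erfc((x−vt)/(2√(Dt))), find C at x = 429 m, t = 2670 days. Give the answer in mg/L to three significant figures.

1.83 mg/L

For a continuous step input, C/C₀ ≈ ½·erfc((x−vt)/(2√(Dt))).
vt = 0.163 × 2670 = 435.21 m and 2√(Dt) = 2√(0.0120 × 2670) = 11.32 m.
Argument (x−vt)/(2√(Dt)) = (429 − 435.21)/11.32 = -0.5486; ½·erfc(-0.5486) = 0.7811.
C = 2.34 × 0.7811 = 1.83 mg/L.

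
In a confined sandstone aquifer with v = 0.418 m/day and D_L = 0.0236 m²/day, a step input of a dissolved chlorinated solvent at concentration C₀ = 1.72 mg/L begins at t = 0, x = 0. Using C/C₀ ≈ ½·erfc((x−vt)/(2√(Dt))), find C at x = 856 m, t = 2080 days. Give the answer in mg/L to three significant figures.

1.57 mg/L

For a continuous step input, C/C₀ ≈ ½·erfc((x−vt)/(2√(Dt))).
vt = 0.418 × 2080 = 869.44 m and 2√(Dt) = 2√(0.0236 × 2080) = 14.01 m.
Argument (x−vt)/(2√(Dt)) = (856 − 869.44)/14.01 = -0.9593; ½·erfc(-0.9593) = 0.9126.
C = 1.72 × 0.9126 = 1.57 mg/L.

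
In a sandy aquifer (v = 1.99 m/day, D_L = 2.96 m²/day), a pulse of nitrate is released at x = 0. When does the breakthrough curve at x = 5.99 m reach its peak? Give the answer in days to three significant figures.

2.35 days

For the 1D instantaneous-source solution, setting ∂C/∂t = 0 at fixed x gives v²t² + 2Dt − x² = 0, so t = (√(D² + v²x²) − D)/v².
√(D² + v²x²) = √(2.96² + 1.99² × 5.99²) = 12.28; v² = 3.9601.
t = (12.28 − 2.96)/3.9601 = 2.35 days (vs. the pure-advection estimate x/v = 3.01 d).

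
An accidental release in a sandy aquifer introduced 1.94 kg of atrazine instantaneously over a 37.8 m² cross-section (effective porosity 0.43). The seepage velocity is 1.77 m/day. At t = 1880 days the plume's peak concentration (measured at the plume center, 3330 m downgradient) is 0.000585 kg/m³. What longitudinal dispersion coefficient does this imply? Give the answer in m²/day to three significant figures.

At the plume center C_max = M/(n_e·A·√(4πDt)), so D = M²/(4πt·(n_e·A·C_max)²).
n_e·A·C_max = 0.43 × 37.8 × 0.000585 = 0.009509 kg/m.
D = 1.94²/(4π × 1880 × 0.009509²) = 1.76 m²/day.

1.76 m²/day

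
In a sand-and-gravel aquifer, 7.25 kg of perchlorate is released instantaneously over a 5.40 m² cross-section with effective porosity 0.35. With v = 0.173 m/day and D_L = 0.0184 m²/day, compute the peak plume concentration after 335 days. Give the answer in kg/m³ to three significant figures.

The peak of an instantaneous 1D plume sits at x = vt; there the Gaussian factor is 1 and C_max = M/(n_e·A·√(4πDt)), where n_e·A is the pore area the mass is dissolved in.
√(4πDt) = √(4π × 0.0184 × 335) = 8.801 m, so C_max = 7.25/(0.35 × 5.40 × 8.801) = 0.436 kg/m³.

0.436 kg/m³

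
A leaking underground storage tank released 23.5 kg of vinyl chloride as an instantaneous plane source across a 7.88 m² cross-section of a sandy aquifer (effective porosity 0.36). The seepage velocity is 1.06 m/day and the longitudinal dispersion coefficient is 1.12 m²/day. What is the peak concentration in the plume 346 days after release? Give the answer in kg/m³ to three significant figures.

The peak of an instantaneous 1D plume sits at x = vt; there the Gaussian factor is 1 and C_max = M/(n_e·A·√(4πDt)), where n_e·A is the pore area the mass is dissolved in.
√(4πDt) = √(4π × 1.12 × 346) = 69.78 m, so C_max = 23.5/(0.36 × 7.88 × 69.78) = 0.119 kg/m³.

0.119 kg/m³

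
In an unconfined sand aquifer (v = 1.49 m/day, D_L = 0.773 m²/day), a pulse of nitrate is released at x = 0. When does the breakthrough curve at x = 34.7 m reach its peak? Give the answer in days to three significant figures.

22.9 days

For the 1D instantaneous-source solution, setting ∂C/∂t = 0 at fixed x gives v²t² + 2Dt − x² = 0, so t = (√(D² + v²x²) − D)/v².
√(D² + v²x²) = √(0.773² + 1.49² × 34.7²) = 51.71; v² = 2.2201.
t = (51.71 − 0.773)/2.2201 = 22.9 days (vs. the pure-advection estimate x/v = 23.3 d).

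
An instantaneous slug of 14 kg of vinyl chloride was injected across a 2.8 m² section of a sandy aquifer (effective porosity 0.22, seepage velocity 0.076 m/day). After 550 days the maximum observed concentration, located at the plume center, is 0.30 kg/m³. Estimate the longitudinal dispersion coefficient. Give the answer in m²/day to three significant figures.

At the plume center C_max = M/(n_e·A·√(4πDt)), so D = M²/(4πt·(n_e·A·C_max)²).
n_e·A·C_max = 0.22 × 2.8 × 0.30 = 0.1848 kg/m.
D = 14²/(4π × 550 × 0.1848²) = 0.830 m²/day.

0.830 m²/day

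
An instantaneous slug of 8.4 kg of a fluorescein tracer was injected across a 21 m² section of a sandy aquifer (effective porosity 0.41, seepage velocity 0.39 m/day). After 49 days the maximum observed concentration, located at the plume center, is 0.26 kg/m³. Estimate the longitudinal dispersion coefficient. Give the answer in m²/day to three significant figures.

At the plume center C_max = M/(n_e·A·√(4πDt)), so D = M²/(4πt·(n_e·A·C_max)²).
n_e·A·C_max = 0.41 × 21 × 0.26 = 2.239 kg/m.
D = 8.4²/(4π × 49 × 2.239²) = 0.0229 m²/day.

0.0229 m²/day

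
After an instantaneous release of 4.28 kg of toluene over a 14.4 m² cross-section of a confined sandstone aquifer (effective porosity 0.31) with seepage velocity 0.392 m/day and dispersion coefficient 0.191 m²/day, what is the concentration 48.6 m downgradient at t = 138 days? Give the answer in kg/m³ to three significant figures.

For an instantaneous plane source, C(x,t) = M/(n_e·A·√(4πDt)) · exp(−(x−vt)²/(4Dt)), with n_e·A the pore (flow) area.
Plume center vt = 0.392 × 138 = 54.096 m, so the well at 48.6 m is 5.496 m upgradient of the peak.
√(4πDt) = 18.20 m, giving peak height M/(n_e·A·√(4πDt)) = 4.28/(0.31 × 14.4 × 18.20) = 0.05268 kg/m³.
(x−vt)²/(4Dt) = (-5.496)²/(4 × 0.191 × 138) = 0.2865; exp(−0.2865) = 0.7509.
C = 0.05268 × 0.7509 = 0.0396 kg/m³.

0.0396 kg/m³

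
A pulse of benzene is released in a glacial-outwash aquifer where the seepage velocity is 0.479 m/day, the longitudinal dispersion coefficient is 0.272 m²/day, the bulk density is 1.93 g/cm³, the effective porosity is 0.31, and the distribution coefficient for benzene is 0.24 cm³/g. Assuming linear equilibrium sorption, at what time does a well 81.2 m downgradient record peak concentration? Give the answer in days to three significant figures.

Retardation factor R = 1 + ρ_b·K_d/n = 1 + 1.93 × 0.24/0.31 = 2.494.
Sorption retards both mechanisms: v_R = v/R = 0.1921 m/day, D_R = D/R = 0.1091 m²/day.
Peak time from v_R²t² + 2D_R t − x² = 0: t = (√(D_R² + v_R²x²) − D_R)/v_R².
√(D_R² + v_R²x²) = √(0.1091² + 0.1921² × 81.2²) = 15.60; v_R² = 0.03690.
t = (15.60 − 0.1091)/0.03690 = 420 days.

420 days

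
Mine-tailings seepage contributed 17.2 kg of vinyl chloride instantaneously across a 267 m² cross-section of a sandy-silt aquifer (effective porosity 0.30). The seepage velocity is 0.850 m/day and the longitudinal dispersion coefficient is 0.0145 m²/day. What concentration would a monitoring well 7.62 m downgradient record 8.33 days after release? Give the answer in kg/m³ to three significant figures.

0.0954 kg/m³

For an instantaneous plane source, C(x,t) = M/(n_e·A·√(4πDt)) · exp(−(x−vt)²/(4Dt)), with n_e·A the pore (flow) area.
Plume center vt = 0.850 × 8.33 = 7.0805 m, so the well at 7.62 m is 0.5395 m downgradient of the peak.
√(4πDt) = 1.232 m, giving peak height M/(n_e·A·√(4πDt)) = 17.2/(0.30 × 267 × 1.232) = 0.1743 kg/m³.
(x−vt)²/(4Dt) = (0.5395)²/(4 × 0.0145 × 8.33) = 0.6024; exp(−0.6024) = 0.5475.
C = 0.1743 × 0.5475 = 0.0954 kg/m³.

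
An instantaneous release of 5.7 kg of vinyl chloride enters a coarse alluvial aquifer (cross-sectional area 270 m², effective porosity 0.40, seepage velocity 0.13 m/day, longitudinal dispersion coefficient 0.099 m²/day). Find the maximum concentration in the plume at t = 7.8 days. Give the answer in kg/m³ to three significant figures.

0.0169 kg/m³

The peak of an instantaneous 1D plume sits at x = vt; there the Gaussian factor is 1 and C_max = M/(n_e·A·√(4πDt)), where n_e·A is the pore area the mass is dissolved in.
√(4πDt) = √(4π × 0.099 × 7.8) = 3.115 m, so C_max = 5.7/(0.40 × 270 × 3.115) = 0.0169 kg/m³.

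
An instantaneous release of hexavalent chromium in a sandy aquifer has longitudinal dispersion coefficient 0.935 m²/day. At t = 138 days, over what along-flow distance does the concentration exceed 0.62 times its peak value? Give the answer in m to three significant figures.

The plume is Gaussian with σ = √(2Dt) = √(2 × 0.935 × 138) = 16.06 m.
C/C_peak = exp(−Δx²/(2σ²)) = 0.62 ⇒ Δx = σ·√(−2 ln 0.62) = 16.06 × 0.9778 = 15.70 m.
Width = 2Δx = 31.4 m.

31.4 m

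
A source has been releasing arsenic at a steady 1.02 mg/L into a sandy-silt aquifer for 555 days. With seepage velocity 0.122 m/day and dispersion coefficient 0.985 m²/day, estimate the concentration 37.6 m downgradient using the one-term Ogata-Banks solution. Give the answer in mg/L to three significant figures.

For a continuous step input, C/C₀ ≈ ½·erfc((x−vt)/(2√(Dt))).
vt = 0.122 × 555 = 67.71 m and 2√(Dt) = 2√(0.985 × 555) = 46.76 m.
Argument (x−vt)/(2√(Dt)) = (37.6 − 67.71)/46.76 = -0.6439; ½·erfc(-0.6439) = 0.8188.
C = 1.02 × 0.8188 = 0.835 mg/L.

0.835 mg/L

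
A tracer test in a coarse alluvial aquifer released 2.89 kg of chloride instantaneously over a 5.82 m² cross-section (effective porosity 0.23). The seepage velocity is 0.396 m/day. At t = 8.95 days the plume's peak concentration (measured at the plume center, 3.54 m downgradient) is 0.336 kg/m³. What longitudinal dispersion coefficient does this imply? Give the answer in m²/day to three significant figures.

0.367 m²/day

At the plume center C_max = M/(n_e·A·√(4πDt)), so D = M²/(4πt·(n_e·A·C_max)²).
n_e·A·C_max = 0.23 × 5.82 × 0.336 = 0.4498 kg/m.
D = 2.89²/(4π × 8.95 × 0.4498²) = 0.367 m²/day.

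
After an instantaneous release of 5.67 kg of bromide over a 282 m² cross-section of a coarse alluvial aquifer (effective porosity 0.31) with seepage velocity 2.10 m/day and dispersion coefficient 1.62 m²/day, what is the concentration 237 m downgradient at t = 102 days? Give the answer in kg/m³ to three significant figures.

0.000648 kg/m³

For an instantaneous plane source, C(x,t) = M/(n_e·A·√(4πDt)) · exp(−(x−vt)²/(4Dt)), with n_e·A the pore (flow) area.
Plume center vt = 2.10 × 102 = 214.2 m, so the well at 237 m is 22.8 m downgradient of the peak.
√(4πDt) = 45.57 m, giving peak height M/(n_e·A·√(4πDt)) = 5.67/(0.31 × 282 × 45.57) = 0.001423 kg/m³.
(x−vt)²/(4Dt) = (22.8)²/(4 × 1.62 × 102) = 0.7865; exp(−0.7865) = 0.4554.
C = 0.001423 × 0.4554 = 0.000648 kg/m³.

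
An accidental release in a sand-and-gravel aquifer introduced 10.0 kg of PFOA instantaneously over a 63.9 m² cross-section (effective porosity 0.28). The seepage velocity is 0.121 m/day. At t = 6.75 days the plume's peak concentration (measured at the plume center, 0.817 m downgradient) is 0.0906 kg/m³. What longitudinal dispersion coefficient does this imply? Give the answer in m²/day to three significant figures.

0.449 m²/day

At the plume center C_max = M/(n_e·A·√(4πDt)), so D = M²/(4πt·(n_e·A·C_max)²).
n_e·A·C_max = 0.28 × 63.9 × 0.0906 = 1.621 kg/m.
D = 10.0²/(4π × 6.75 × 1.621²) = 0.449 m²/day.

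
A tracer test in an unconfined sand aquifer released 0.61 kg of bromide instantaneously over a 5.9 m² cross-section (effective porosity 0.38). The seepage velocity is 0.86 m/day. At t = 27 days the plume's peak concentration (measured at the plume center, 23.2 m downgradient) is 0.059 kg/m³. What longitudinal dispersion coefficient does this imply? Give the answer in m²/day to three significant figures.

0.0627 m²/day

At the plume center C_max = M/(n_e·A·√(4πDt)), so D = M²/(4πt·(n_e·A·C_max)²).
n_e·A·C_max = 0.38 × 5.9 × 0.059 = 0.1323 kg/m.
D = 0.61²/(4π × 27 × 0.1323²) = 0.0627 m²/day.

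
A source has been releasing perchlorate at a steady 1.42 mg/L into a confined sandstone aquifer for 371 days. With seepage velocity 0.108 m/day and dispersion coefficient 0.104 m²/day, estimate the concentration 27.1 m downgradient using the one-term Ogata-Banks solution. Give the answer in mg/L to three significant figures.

1.32 mg/L

For a continuous step input, C/C₀ ≈ ½·erfc((x−vt)/(2√(Dt))).
vt = 0.108 × 371 = 40.068 m and 2√(Dt) = 2√(0.104 × 371) = 12.42 m.
Argument (x−vt)/(2√(Dt)) = (27.1 − 40.068)/12.42 = -1.044; ½·erfc(-1.044) = 0.9301.
C = 1.42 × 0.9301 = 1.32 mg/L.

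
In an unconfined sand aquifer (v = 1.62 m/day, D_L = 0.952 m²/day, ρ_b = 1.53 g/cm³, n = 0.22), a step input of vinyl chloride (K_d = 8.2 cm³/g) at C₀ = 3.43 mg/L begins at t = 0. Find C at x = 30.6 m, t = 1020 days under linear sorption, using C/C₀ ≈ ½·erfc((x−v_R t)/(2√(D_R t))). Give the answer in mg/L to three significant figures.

Retardation factor R = 1 + ρ_b·K_d/n = 1 + 1.53 × 8.2/0.22 = 58.03.
Sorption retards both mechanisms: v_R = v/R = 0.02792 m/day, D_R = D/R = 0.01641 m²/day.
v_R·t = 0.02792 × 1020 = 28.4784 m; 2√(D_R t) = 8.182 m; argument = (30.6 − 28.4784)/8.182 = 0.2593.
C = C₀ × ½·erfc(0.2593) = 3.43 × 0.3569 = 1.22 mg/L.

1.22 mg/L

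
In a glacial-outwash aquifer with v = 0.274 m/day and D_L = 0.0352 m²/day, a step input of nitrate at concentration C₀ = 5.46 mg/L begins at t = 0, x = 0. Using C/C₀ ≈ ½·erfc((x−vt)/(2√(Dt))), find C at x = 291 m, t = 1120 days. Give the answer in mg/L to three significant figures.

For a continuous step input, C/C₀ ≈ ½·erfc((x−vt)/(2√(Dt))).
vt = 0.274 × 1120 = 306.88 m and 2√(Dt) = 2√(0.0352 × 1120) = 12.56 m.
Argument (x−vt)/(2√(Dt)) = (291 − 306.88)/12.56 = -1.264; ½·erfc(-1.264) = 0.9631.
C = 5.46 × 0.9631 = 5.26 mg/L.

5.26 mg/L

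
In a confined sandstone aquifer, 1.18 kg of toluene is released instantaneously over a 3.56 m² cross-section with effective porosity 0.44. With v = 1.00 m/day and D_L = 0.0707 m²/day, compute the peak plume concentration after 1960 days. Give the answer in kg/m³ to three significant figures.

The peak of an instantaneous 1D plume sits at x = vt; there the Gaussian factor is 1 and C_max = M/(n_e·A·√(4πDt)), where n_e·A is the pore area the mass is dissolved in.
√(4πDt) = √(4π × 0.0707 × 1960) = 41.73 m, so C_max = 1.18/(0.44 × 3.56 × 41.73) = 0.0181 kg/m³.

0.0181 kg/m³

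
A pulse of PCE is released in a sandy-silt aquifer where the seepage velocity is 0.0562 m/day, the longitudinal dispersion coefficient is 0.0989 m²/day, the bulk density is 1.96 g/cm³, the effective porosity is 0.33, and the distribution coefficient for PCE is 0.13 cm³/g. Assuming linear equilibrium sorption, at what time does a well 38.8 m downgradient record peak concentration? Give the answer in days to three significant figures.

Retardation factor R = 1 + ρ_b·K_d/n = 1 + 1.96 × 0.13/0.33 = 1.772.
Sorption retards both mechanisms: v_R = v/R = 0.03172 m/day, D_R = D/R = 0.05581 m²/day.
Peak time from v_R²t² + 2D_R t − x² = 0: t = (√(D_R² + v_R²x²) − D_R)/v_R².
√(D_R² + v_R²x²) = √(0.05581² + 0.03172² × 38.8²) = 1.232; v_R² = 0.001006.
t = (1.232 − 0.05581)/0.001006 = 1170 days.

1170 days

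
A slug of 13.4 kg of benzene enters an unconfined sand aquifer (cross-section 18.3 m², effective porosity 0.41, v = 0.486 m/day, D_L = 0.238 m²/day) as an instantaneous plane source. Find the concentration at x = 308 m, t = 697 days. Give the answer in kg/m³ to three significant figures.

For an instantaneous plane source, C(x,t) = M/(n_e·A·√(4πDt)) · exp(−(x−vt)²/(4Dt)), with n_e·A the pore (flow) area.
Plume center vt = 0.486 × 697 = 338.742 m, so the well at 308 m is 30.742 m upgradient of the peak.
√(4πDt) = 45.66 m, giving peak height M/(n_e·A·√(4πDt)) = 13.4/(0.41 × 18.3 × 45.66) = 0.03911 kg/m³.
(x−vt)²/(4Dt) = (-30.742)²/(4 × 0.238 × 697) = 1.424; exp(−1.424) = 0.2407.
C = 0.03911 × 0.2407 = 0.00941 kg/m³.

0.00941 kg/m³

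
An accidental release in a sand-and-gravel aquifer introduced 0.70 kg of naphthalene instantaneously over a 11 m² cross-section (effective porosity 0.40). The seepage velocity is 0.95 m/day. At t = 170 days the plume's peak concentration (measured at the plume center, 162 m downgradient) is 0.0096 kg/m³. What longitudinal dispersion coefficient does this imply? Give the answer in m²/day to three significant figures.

0.129 m²/day

At the plume center C_max = M/(n_e·A·√(4πDt)), so D = M²/(4πt·(n_e·A·C_max)²).
n_e·A·C_max = 0.40 × 11 × 0.0096 = 0.04224 kg/m.
D = 0.70²/(4π × 170 × 0.04224²) = 0.129 m²/day.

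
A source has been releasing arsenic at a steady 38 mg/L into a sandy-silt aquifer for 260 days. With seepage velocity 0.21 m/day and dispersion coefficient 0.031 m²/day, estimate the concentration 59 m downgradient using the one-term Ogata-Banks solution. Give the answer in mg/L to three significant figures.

For a continuous step input, C/C₀ ≈ ½·erfc((x−vt)/(2√(Dt))).
vt = 0.21 × 260 = 54.6 m and 2√(Dt) = 2√(0.031 × 260) = 5.678 m.
Argument (x−vt)/(2√(Dt)) = (59 − 54.6)/5.678 = 0.7749; ½·erfc(0.7749) = 0.1366.
C = 38 × 0.1366 = 5.19 mg/L.

5.19 mg/L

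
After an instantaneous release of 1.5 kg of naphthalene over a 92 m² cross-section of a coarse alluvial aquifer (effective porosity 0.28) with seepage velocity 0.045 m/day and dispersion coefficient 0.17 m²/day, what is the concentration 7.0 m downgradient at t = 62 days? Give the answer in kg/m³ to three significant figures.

0.00332 kg/m³

For an instantaneous plane source, C(x,t) = M/(n_e·A·√(4πDt)) · exp(−(x−vt)²/(4Dt)), with n_e·A the pore (flow) area.
Plume center vt = 0.045 × 62 = 2.79 m, so the well at 7.0 m is 4.21 m downgradient of the peak.
√(4πDt) = 11.51 m, giving peak height M/(n_e·A·√(4πDt)) = 1.5/(0.28 × 92 × 11.51) = 0.005059 kg/m³.
(x−vt)²/(4Dt) = (4.21)²/(4 × 0.17 × 62) = 0.4204; exp(−0.4204) = 0.6568.
C = 0.005059 × 0.6568 = 0.00332 kg/m³.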